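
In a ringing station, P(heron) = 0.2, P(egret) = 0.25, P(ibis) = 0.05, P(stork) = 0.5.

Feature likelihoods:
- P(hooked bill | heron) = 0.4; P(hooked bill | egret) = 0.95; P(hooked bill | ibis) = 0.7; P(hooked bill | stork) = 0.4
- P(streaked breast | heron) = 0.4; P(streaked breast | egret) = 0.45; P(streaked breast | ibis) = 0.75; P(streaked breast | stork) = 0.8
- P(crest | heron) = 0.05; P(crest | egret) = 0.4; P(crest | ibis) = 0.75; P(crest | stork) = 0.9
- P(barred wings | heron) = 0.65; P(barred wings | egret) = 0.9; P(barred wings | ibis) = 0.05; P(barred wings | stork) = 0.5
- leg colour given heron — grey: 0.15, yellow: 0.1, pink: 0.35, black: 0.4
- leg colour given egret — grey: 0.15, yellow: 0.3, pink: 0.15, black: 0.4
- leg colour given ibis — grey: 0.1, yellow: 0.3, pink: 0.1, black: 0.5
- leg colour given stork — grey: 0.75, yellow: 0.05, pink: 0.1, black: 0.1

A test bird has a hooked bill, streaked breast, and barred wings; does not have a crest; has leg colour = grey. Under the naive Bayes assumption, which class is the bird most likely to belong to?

egret

heron: 0.2 × 0.4 × 0.4 × (1−0.05) × 0.65 × 0.15 = 0.002964
egret: 0.25 × 0.95 × 0.45 × (1−0.4) × 0.9 × 0.15 = 0.008656875
ibis: 0.05 × 0.7 × 0.75 × (1−0.75) × 0.05 × 0.1 = 0.0000328125
stork: 0.5 × 0.4 × 0.8 × (1−0.9) × 0.5 × 0.75 = 0.006
Highest score → egret.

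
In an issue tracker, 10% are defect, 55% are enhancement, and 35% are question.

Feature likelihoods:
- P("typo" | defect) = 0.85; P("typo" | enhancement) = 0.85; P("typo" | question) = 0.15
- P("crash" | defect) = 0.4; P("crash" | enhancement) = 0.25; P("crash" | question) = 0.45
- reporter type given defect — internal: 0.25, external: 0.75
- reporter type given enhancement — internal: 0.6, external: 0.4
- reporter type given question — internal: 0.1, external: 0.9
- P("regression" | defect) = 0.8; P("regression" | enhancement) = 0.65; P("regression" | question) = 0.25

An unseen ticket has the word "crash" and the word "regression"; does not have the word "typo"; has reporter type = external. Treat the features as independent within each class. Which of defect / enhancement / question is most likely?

question

defect: 0.1 × (1−0.85) × 0.4 × 0.75 × 0.8 = 0.0036
enhancement: 0.55 × (1−0.85) × 0.25 × 0.4 × 0.65 = 0.0053625
question: 0.35 × (1−0.15) × 0.45 × 0.9 × 0.25 = 0.030121875
Highest score → question.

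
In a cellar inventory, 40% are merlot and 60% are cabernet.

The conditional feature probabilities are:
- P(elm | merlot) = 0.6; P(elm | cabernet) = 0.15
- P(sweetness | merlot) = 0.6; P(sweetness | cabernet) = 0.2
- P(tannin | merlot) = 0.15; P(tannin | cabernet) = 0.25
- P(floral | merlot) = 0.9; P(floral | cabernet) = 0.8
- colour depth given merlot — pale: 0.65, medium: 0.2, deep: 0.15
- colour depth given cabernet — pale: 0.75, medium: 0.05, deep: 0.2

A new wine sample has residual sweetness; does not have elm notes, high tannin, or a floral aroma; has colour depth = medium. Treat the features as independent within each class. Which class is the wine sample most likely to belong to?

merlot

merlot: 0.4 × (1−0.6) × 0.6 × (1−0.15) × (1−0.9) × 0.2 = 0.001632
cabernet: 0.6 × (1−0.15) × 0.2 × (1−0.25) × (1−0.8) × 0.05 = 0.000765
Highest score → merlot.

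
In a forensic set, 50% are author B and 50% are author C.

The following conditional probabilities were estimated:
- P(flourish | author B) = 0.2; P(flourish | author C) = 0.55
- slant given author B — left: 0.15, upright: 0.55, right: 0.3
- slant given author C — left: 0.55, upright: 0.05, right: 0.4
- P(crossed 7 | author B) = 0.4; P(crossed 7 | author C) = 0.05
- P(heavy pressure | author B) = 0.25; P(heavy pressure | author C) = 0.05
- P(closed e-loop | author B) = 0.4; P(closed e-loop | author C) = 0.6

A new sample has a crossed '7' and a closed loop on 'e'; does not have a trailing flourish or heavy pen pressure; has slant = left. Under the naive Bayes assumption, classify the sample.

author B

author B: 0.5 × (1−0.2) × 0.15 × 0.4 × (1−0.25) × 0.4 = 0.0072
author C: 0.5 × (1−0.55) × 0.55 × 0.05 × (1−0.05) × 0.6 = 0.003526875
Highest score → author B.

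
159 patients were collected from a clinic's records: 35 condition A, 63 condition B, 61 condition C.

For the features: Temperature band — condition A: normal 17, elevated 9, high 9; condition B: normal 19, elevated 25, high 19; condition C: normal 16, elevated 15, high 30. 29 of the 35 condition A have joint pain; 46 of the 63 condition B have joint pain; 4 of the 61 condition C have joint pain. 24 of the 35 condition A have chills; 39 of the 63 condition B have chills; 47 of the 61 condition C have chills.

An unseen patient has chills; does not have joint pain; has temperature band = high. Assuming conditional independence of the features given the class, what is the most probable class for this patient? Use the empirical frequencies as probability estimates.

condition A: (35/159) × (9/35) × (6/35) × (24/35) ≈ 0.00665383
condition B: (63/159) × (19/63) × (17/63) × (39/63) ≈ 0.0199613
condition C: (61/159) × (30/61) × (57/61) × (47/61) ≈ 0.135843
Highest score → condition C.

condition C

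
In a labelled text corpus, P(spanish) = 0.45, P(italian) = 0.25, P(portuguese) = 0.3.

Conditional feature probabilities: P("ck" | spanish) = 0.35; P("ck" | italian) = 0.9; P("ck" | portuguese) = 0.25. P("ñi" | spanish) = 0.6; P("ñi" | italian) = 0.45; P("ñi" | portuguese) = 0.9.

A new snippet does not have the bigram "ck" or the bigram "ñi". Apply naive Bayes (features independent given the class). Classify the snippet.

spanish: 0.45 × (1−0.35) × (1−0.6) = 0.117
italian: 0.25 × (1−0.9) × (1−0.45) = 0.01375
portuguese: 0.3 × (1−0.25) × (1−0.9) = 0.0225
Highest score → spanish.

spanish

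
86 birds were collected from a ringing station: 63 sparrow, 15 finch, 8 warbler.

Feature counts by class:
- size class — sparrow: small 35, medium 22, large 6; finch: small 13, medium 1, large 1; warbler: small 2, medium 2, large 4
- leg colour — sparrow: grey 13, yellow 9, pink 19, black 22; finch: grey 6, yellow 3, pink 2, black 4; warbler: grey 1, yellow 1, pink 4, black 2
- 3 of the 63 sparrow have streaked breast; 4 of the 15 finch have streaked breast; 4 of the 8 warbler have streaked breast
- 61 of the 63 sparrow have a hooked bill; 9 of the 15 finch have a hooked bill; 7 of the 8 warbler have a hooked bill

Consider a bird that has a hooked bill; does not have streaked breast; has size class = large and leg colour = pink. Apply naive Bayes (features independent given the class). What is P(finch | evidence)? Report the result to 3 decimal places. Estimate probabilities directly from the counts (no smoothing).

sparrow: (63/86) × (6/63) × (19/63) × (60/63) × (61/63) ≈ 0.0194029
finch: (15/86) × (1/15) × (2/15) × (11/15) × (9/15) ≈ 0.000682171
warbler: (8/86) × (4/8) × (4/8) × (4/8) × (7/8) ≈ 0.0101744
P(finch | x) = 0.000682171 / 0.030259471 ≈ 0.023

0.023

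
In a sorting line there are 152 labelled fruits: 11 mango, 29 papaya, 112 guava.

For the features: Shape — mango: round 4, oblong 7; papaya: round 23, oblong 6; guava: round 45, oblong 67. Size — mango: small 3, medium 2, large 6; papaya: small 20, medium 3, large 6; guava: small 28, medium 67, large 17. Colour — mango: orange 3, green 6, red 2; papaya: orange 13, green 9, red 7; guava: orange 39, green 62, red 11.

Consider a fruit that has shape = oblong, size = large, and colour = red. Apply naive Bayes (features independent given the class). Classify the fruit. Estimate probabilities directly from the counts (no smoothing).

guava

mango: (11/152) × (7/11) × (6/11) × (2/11) ≈ 0.0045672
papaya: (29/152) × (6/29) × (6/29) × (7/29) ≈ 0.00197134
guava: (112/152) × (67/112) × (17/112) × (11/112) ≈ 0.00657108
Highest score → guava.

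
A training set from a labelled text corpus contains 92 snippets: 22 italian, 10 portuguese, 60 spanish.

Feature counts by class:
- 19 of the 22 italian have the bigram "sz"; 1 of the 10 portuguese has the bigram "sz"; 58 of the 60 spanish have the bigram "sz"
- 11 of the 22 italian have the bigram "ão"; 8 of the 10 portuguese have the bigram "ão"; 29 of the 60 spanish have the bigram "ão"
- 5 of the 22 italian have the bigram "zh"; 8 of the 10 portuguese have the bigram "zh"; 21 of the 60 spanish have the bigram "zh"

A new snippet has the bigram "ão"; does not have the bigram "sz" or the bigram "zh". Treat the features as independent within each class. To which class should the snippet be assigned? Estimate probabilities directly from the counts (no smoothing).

italian: (22/92) × (3/22) × (11/22) × (17/22) ≈ 0.0125988
portuguese: (10/92) × (9/10) × (8/10) × (2/10) ≈ 0.0156522
spanish: (60/92) × (2/60) × (29/60) × (39/60) ≈ 0.00682971
Highest score → portuguese.

portuguese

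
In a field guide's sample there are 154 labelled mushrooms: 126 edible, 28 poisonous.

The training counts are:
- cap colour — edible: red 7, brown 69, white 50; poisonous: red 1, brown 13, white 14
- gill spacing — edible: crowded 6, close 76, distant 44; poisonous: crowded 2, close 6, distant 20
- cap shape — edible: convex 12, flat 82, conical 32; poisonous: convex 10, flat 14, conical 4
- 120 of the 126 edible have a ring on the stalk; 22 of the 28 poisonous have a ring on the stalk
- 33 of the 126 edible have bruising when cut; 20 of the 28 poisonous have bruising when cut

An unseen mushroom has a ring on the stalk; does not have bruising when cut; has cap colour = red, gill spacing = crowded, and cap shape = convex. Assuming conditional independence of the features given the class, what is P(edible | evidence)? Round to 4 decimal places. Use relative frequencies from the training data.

edible: (126/154) × (7/126) × (6/126) × (12/126) × (120/126) × (93/126) ≈ 0.000144908
poisonous: (28/154) × (1/28) × (2/28) × (10/28) × (22/28) × (8/28) ≈ 0.0000371869
P(edible | x) = 0.000144908 / 0.0001820949 ≈ 0.7958

0.7958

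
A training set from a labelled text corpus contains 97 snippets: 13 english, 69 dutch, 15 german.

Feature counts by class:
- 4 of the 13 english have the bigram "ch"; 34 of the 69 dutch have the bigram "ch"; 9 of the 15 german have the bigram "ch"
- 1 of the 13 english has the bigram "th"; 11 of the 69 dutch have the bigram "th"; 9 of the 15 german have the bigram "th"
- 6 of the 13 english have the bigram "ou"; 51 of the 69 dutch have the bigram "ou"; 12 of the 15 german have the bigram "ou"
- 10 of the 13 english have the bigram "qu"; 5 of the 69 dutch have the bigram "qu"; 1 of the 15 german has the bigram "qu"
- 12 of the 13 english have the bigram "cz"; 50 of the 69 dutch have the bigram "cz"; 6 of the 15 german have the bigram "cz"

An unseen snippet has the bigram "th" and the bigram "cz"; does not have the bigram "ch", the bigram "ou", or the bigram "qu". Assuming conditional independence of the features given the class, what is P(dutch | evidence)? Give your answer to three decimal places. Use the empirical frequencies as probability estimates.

0.738

english: (13/97) × (9/13) × (1/13) × (7/13) × (3/13) × (12/13) ≈ 0.000818649
dutch: (69/97) × (35/69) × (11/69) × (18/69) × (64/69) × (50/69) ≈ 0.0100859
german: (15/97) × (6/15) × (9/15) × (3/15) × (14/15) × (6/15) ≈ 0.00277113
P(dutch | x) = 0.0100859 / 0.013675679 ≈ 0.738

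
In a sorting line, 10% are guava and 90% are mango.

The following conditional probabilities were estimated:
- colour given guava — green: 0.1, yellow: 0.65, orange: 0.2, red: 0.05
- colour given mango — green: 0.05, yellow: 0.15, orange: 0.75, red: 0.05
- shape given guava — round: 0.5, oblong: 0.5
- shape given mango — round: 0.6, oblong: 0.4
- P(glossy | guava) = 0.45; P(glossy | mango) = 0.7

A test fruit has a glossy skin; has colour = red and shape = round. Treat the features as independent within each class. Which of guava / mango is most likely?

mango

guava: 0.1 × 0.05 × 0.5 × 0.45 = 0.001125
mango: 0.9 × 0.05 × 0.6 × 0.7 = 0.0189
Highest score → mango.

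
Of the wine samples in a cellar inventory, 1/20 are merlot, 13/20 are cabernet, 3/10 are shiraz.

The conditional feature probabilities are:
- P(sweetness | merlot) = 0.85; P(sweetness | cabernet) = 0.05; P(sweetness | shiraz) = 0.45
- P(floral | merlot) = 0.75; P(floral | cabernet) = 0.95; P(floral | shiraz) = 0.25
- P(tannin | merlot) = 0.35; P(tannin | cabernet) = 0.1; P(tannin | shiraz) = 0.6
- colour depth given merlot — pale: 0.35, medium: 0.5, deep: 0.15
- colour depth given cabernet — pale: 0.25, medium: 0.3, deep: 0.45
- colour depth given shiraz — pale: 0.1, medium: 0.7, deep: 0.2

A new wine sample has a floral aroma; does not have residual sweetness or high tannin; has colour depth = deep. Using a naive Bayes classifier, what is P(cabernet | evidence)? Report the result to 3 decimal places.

0.984

merlot: 0.05 × (1−0.85) × 0.75 × (1−0.35) × 0.15 = 0.0005484375
cabernet: 0.65 × (1−0.05) × 0.95 × (1−0.1) × 0.45 = 0.237583125
shiraz: 0.3 × (1−0.45) × 0.25 × (1−0.6) × 0.2 = 0.0033
P(cabernet | x) = 0.237583125 / 0.2414315625 ≈ 0.984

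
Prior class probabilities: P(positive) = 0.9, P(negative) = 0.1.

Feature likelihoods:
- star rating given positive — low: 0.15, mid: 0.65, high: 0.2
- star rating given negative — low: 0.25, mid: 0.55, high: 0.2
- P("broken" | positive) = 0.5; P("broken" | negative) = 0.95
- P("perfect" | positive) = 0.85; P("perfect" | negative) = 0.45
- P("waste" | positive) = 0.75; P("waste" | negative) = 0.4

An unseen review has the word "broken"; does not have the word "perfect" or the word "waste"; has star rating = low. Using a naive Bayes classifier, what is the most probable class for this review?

positive: 0.9 × 0.15 × 0.5 × (1−0.85) × (1−0.75) = 0.00253125
negative: 0.1 × 0.25 × 0.95 × (1−0.45) × (1−0.4) = 0.0078375
Highest score → negative.

negative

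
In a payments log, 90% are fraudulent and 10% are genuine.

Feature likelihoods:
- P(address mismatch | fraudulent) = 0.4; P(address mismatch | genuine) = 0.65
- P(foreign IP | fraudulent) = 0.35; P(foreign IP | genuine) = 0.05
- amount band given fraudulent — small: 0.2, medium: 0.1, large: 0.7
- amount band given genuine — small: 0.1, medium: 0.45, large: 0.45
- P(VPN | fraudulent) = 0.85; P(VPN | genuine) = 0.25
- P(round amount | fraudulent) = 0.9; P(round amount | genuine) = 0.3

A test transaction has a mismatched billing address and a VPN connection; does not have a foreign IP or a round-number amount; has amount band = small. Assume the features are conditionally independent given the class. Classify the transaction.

fraudulent: 0.9 × 0.4 × (1−0.35) × 0.2 × 0.85 × (1−0.9) = 0.003978
genuine: 0.1 × 0.65 × (1−0.05) × 0.1 × 0.25 × (1−0.3) = 0.001080625
Highest score → fraudulent.

fraudulent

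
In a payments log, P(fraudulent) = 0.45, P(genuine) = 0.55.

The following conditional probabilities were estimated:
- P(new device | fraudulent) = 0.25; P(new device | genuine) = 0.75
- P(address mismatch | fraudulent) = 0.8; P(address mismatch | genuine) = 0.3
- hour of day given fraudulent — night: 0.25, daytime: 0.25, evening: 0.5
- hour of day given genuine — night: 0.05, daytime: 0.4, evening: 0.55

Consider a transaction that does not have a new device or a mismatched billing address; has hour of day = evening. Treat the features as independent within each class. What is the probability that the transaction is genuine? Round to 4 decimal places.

fraudulent: 0.45 × (1−0.25) × (1−0.8) × 0.5 = 0.03375
genuine: 0.55 × (1−0.75) × (1−0.3) × 0.55 = 0.0529375
P(genuine | x) = 0.0529375 / 0.0866875 ≈ 0.6107

0.6107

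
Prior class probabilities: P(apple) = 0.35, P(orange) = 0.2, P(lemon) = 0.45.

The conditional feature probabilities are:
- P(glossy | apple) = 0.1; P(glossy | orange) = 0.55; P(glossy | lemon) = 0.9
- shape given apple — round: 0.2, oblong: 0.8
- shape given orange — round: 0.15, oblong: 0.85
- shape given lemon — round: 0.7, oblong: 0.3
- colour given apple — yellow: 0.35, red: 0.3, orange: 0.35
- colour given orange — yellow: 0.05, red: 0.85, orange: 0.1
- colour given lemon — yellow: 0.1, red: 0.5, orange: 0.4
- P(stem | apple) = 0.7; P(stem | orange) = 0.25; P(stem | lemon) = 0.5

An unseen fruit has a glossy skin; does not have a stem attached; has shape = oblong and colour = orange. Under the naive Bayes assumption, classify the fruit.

lemon

apple: 0.35 × 0.1 × 0.8 × 0.35 × (1−0.7) = 0.00294
orange: 0.2 × 0.55 × 0.85 × 0.1 × (1−0.25) = 0.0070125
lemon: 0.45 × 0.9 × 0.3 × 0.4 × (1−0.5) = 0.0243
Highest score → lemon.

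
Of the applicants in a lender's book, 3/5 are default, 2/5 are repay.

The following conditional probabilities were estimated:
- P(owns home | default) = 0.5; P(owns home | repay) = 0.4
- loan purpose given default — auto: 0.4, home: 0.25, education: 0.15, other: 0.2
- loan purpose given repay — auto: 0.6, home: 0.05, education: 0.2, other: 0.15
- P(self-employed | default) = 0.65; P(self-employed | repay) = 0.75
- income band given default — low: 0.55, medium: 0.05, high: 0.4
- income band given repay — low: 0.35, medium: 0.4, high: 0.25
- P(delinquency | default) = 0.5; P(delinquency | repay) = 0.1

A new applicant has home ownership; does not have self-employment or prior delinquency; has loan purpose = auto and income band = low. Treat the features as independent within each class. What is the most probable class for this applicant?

default

default: 0.6 × 0.5 × 0.4 × (1−0.65) × 0.55 × (1−0.5) = 0.01155
repay: 0.4 × 0.4 × 0.6 × (1−0.75) × 0.35 × (1−0.1) = 0.00756
Highest score → default.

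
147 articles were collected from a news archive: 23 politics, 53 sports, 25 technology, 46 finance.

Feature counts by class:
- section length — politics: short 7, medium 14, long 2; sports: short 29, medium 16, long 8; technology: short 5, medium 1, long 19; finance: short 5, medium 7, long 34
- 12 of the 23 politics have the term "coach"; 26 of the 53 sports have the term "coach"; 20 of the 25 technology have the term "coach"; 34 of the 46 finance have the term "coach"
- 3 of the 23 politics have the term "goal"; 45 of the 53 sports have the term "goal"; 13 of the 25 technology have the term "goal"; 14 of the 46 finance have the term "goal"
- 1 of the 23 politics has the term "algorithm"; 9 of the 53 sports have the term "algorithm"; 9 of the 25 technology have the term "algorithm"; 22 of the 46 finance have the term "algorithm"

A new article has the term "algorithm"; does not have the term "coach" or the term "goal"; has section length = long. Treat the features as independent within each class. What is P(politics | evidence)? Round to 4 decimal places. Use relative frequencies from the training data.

politics: (23/147) × (2/23) × (11/23) × (20/23) × (1/23) ≈ 0.000246009
sports: (53/147) × (8/53) × (27/53) × (8/53) × (9/53) ≈ 0.000710626
technology: (25/147) × (19/25) × (5/25) × (12/25) × (9/25) ≈ 0.00446694
finance: (46/147) × (34/46) × (12/46) × (32/46) × (22/46) ≈ 0.0200744
P(politics | x) = 0.000246009 / 0.025497975 ≈ 0.0096

0.0096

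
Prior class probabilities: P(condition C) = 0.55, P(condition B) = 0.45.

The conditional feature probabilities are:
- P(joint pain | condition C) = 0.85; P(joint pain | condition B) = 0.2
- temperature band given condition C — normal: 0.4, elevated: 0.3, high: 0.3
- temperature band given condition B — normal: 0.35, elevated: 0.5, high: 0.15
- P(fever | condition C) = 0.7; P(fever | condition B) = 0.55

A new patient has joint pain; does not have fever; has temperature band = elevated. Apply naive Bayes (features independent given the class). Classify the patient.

condition C

condition C: 0.55 × 0.85 × 0.3 × (1−0.7) = 0.042075
condition B: 0.45 × 0.2 × 0.5 × (1−0.55) = 0.02025
Highest score → condition C.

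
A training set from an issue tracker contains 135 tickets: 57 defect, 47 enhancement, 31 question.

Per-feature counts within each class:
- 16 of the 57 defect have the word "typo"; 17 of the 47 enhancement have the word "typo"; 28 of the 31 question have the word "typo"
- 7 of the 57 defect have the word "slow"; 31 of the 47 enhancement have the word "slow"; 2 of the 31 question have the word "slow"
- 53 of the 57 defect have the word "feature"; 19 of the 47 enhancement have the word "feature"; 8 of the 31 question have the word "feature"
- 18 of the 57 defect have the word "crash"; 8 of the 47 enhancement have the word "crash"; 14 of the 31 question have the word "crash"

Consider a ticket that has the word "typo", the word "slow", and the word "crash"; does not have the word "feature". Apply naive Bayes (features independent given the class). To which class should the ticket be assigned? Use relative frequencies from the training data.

defect: (57/135) × (16/57) × (7/57) × (4/57) × (18/57) ≈ 0.000322546
enhancement: (47/135) × (17/47) × (31/47) × (28/47) × (8/47) ≈ 0.00842231
question: (31/135) × (28/31) × (2/31) × (23/31) × (14/31) ≈ 0.00448358
Highest score → enhancement.

enhancement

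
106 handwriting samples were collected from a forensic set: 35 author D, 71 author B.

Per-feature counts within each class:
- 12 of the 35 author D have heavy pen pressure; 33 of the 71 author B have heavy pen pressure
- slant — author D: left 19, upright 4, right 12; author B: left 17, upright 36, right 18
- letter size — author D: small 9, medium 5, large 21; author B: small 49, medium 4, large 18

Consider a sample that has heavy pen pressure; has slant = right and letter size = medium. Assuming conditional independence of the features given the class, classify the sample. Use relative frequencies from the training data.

author D: (35/106) × (12/35) × (12/35) × (5/35) ≈ 0.00554486
author B: (71/106) × (33/71) × (18/71) × (4/71) ≈ 0.00444656
Highest score → author D.

author D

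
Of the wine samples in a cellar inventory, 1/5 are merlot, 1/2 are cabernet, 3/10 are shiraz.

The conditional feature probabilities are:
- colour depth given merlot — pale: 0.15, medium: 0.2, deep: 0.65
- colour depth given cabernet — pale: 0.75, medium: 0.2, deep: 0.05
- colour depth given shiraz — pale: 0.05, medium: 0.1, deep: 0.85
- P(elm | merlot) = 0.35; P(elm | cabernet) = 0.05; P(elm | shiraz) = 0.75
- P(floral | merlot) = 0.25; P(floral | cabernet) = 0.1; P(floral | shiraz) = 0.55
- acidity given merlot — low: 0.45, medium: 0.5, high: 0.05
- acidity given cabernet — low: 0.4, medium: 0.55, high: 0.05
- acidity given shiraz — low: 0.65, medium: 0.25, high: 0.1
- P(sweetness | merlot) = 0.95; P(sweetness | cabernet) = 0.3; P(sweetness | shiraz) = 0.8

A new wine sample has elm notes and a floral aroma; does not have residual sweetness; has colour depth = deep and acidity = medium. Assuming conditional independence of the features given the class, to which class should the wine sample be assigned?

merlot: 0.2 × 0.65 × 0.35 × 0.25 × 0.5 × (1−0.95) = 0.000284375
cabernet: 0.5 × 0.05 × 0.05 × 0.1 × 0.55 × (1−0.3) = 0.000048125
shiraz: 0.3 × 0.85 × 0.75 × 0.55 × 0.25 × (1−0.8) = 0.005259375
Highest score → shiraz.

shiraz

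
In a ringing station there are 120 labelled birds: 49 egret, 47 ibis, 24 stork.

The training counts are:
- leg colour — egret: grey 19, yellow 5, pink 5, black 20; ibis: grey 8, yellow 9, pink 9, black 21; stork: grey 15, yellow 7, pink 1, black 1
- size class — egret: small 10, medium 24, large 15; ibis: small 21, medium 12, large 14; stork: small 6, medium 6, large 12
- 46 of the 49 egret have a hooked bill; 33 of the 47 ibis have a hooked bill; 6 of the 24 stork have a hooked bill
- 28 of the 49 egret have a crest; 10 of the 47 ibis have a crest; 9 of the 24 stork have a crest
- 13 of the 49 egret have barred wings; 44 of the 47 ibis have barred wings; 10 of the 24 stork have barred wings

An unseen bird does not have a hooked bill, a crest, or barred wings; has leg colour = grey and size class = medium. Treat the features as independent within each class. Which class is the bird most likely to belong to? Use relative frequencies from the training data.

egret: (49/120) × (19/49) × (24/49) × (3/49) × (21/49) × (36/49) ≈ 0.001495
ibis: (47/120) × (8/47) × (12/47) × (14/47) × (37/47) × (3/47) ≈ 0.000254771
stork: (24/120) × (15/24) × (6/24) × (18/24) × (15/24) × (14/24) = 0.008544921875
Highest score → stork.

stork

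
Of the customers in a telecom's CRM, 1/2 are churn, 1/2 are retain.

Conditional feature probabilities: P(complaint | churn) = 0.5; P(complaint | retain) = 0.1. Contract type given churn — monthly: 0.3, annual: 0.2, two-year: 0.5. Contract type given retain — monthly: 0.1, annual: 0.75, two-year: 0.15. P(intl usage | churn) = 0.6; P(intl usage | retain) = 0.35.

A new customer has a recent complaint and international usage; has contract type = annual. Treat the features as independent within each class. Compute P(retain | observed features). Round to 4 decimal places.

0.3043

churn: 0.5 × 0.5 × 0.2 × 0.6 = 0.03
retain: 0.5 × 0.1 × 0.75 × 0.35 = 0.013125
P(retain | x) = 0.013125 / 0.043125 ≈ 0.3043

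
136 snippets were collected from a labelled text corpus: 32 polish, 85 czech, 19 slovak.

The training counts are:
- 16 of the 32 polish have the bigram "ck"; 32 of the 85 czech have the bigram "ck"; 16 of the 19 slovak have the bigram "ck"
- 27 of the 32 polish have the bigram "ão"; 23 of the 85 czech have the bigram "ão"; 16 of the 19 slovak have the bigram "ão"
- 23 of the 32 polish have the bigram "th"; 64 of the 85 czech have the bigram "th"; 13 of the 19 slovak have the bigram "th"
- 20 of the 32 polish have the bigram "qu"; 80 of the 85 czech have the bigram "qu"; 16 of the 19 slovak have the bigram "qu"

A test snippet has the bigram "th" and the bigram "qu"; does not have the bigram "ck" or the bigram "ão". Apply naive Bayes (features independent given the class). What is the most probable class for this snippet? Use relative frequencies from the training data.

czech

polish: (32/136) × (16/32) × (5/32) × (23/32) × (20/32) ≈ 0.0082577
czech: (85/136) × (53/85) × (62/85) × (64/85) × (80/85) ≈ 0.201438
slovak: (19/136) × (3/19) × (3/19) × (13/19) × (16/19) ≈ 0.00200681
Highest score → czech.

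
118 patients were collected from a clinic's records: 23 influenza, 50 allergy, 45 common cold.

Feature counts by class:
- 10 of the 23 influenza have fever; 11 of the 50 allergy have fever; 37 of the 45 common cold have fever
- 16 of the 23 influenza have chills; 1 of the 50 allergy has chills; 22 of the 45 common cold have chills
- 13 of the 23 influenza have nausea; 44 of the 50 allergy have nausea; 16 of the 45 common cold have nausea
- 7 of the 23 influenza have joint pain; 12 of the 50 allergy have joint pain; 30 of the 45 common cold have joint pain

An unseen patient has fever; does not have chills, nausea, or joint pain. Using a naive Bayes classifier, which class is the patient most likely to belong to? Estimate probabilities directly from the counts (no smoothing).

influenza: (23/118) × (10/23) × (7/23) × (10/23) × (16/23) ≈ 0.00780104
allergy: (50/118) × (11/50) × (49/50) × (6/50) × (38/50) ≈ 0.00833166
common cold: (45/118) × (37/45) × (23/45) × (29/45) × (15/45) ≈ 0.034427
Highest score → common cold.

common cold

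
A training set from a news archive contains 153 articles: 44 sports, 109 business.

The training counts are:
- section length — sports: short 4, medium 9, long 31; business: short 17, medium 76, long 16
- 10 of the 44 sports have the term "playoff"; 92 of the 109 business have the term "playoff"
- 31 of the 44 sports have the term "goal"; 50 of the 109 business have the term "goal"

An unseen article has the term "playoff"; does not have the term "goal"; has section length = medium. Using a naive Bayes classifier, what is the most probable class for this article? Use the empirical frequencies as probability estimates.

business

sports: (44/153) × (9/44) × (10/44) × (13/44) ≈ 0.00394993
business: (109/153) × (76/109) × (92/109) × (59/109) ≈ 0.226939
Highest score → business.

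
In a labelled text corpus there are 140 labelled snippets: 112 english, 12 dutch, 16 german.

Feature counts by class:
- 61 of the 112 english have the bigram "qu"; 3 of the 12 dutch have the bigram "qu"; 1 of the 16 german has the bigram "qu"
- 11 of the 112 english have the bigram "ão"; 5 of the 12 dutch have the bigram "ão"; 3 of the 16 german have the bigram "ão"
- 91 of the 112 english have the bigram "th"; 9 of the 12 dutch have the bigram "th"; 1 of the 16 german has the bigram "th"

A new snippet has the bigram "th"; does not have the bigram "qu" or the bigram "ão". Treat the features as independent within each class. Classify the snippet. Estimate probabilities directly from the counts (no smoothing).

english

english: (112/140) × (51/112) × (101/112) × (91/112) ≈ 0.266912
dutch: (12/140) × (9/12) × (7/12) × (9/12) = 0.028125
german: (16/140) × (15/16) × (13/16) × (1/16) ≈ 0.00544085
Highest score → english.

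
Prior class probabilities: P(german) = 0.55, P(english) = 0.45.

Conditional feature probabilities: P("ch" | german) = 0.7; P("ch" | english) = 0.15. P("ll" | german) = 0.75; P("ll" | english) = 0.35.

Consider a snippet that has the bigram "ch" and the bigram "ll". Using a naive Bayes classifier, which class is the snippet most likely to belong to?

german: 0.55 × 0.7 × 0.75 = 0.28875
english: 0.45 × 0.15 × 0.35 = 0.023625
Highest score → german.

german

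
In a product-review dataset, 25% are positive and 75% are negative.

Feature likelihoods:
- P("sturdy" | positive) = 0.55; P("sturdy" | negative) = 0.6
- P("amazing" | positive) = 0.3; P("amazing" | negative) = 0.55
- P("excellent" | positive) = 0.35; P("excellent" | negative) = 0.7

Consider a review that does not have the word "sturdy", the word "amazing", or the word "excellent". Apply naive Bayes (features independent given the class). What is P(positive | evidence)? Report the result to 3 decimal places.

0.558

positive: 0.25 × (1−0.55) × (1−0.3) × (1−0.35) = 0.0511875
negative: 0.75 × (1−0.6) × (1−0.55) × (1−0.7) = 0.0405
P(positive | x) = 0.0511875 / 0.0916875 ≈ 0.558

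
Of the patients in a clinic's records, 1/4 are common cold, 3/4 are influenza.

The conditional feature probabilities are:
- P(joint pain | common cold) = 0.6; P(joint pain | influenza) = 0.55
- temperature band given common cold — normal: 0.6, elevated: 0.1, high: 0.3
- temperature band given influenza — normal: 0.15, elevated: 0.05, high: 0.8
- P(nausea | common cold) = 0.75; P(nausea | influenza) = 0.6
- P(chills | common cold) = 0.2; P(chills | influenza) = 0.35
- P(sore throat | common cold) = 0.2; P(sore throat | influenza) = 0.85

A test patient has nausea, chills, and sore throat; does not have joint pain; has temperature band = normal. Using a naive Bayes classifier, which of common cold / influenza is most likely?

common cold: 0.25 × (1−0.6) × 0.6 × 0.75 × 0.2 × 0.2 = 0.0018
influenza: 0.75 × (1−0.55) × 0.15 × 0.6 × 0.35 × 0.85 = 0.0090365625
Highest score → influenza.

influenza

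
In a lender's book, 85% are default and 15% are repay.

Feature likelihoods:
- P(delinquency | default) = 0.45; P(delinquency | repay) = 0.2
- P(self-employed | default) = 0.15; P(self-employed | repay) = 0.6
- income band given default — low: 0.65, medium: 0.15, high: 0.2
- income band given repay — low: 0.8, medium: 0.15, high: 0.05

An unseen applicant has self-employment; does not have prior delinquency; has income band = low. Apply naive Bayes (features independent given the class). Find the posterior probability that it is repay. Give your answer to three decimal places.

default: 0.85 × (1−0.45) × 0.15 × 0.65 = 0.04558125
repay: 0.15 × (1−0.2) × 0.6 × 0.8 = 0.0576
P(repay | x) = 0.0576 / 0.10318125 ≈ 0.558

0.558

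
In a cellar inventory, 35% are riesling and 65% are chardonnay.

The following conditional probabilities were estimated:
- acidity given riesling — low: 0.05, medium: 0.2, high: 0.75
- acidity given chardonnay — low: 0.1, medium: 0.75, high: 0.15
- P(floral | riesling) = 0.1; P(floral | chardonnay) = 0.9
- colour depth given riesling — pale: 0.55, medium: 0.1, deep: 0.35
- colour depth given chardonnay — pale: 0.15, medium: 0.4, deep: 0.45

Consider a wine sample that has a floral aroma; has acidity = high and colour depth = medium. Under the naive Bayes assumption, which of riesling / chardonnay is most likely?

chardonnay

riesling: 0.35 × 0.75 × 0.1 × 0.1 = 0.002625
chardonnay: 0.65 × 0.15 × 0.9 × 0.4 = 0.0351
Highest score → chardonnay.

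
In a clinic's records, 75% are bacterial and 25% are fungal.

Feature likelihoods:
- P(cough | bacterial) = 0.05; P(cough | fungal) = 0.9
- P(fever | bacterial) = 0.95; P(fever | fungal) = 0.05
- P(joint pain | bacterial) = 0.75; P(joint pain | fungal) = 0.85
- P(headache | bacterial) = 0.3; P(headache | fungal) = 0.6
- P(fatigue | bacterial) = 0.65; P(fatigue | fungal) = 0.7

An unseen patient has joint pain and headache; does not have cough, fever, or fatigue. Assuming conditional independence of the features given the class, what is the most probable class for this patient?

bacterial: 0.75 × (1−0.05) × (1−0.95) × 0.75 × 0.3 × (1−0.65) = 0.00280546875
fungal: 0.25 × (1−0.9) × (1−0.05) × 0.85 × 0.6 × (1−0.7) = 0.00363375
Highest score → fungal.

fungal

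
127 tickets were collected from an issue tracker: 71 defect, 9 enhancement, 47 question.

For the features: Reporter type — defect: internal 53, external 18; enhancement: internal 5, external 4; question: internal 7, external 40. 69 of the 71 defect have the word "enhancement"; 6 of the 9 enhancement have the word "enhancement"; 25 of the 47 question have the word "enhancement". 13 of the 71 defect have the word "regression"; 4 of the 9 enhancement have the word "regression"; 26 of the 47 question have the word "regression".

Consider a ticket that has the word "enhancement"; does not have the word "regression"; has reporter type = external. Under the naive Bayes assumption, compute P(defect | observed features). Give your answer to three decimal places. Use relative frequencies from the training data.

defect: (71/127) × (18/71) × (69/71) × (58/71) ≈ 0.11252
enhancement: (9/127) × (4/9) × (6/9) × (5/9) ≈ 0.0116652
question: (47/127) × (40/47) × (25/47) × (21/47) ≈ 0.0748548
P(defect | x) = 0.11252 / 0.19904 ≈ 0.565

0.565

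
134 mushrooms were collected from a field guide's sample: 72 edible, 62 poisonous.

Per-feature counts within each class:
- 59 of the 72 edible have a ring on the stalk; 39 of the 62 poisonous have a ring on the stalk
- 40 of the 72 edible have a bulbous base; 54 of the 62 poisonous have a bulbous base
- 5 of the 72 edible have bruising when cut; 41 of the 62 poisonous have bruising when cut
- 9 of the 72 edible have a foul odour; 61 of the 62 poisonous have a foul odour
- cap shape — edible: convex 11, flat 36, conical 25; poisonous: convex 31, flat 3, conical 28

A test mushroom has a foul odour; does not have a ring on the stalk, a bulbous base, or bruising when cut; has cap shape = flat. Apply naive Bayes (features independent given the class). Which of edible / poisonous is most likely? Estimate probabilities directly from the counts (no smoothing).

edible: (72/134) × (13/72) × (32/72) × (67/72) × (9/72) × (36/72) ≈ 0.00250772
poisonous: (62/134) × (23/62) × (8/62) × (21/62) × (61/62) × (3/62) ≈ 0.000357122
Highest score → edible.

edible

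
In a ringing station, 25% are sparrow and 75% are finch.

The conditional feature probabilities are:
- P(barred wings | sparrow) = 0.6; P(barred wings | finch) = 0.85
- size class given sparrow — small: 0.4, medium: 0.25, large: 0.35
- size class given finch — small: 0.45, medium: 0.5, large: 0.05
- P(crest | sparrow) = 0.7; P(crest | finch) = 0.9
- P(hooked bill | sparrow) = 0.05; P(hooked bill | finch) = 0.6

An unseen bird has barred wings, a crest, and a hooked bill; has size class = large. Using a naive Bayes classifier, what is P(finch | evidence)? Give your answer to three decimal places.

0.904

sparrow: 0.25 × 0.6 × 0.35 × 0.7 × 0.05 = 0.0018375
finch: 0.75 × 0.85 × 0.05 × 0.9 × 0.6 = 0.0172125
P(finch | x) = 0.0172125 / 0.01905 ≈ 0.904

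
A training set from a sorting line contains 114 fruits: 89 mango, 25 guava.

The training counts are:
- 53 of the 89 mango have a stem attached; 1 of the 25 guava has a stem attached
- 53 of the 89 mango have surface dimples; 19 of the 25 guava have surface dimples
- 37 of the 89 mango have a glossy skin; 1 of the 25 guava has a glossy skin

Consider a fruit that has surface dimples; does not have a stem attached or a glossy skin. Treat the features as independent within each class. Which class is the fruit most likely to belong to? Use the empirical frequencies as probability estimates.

guava

mango: (89/114) × (36/89) × (53/89) × (52/89) ≈ 0.109874
guava: (25/114) × (24/25) × (19/25) × (24/25) = 0.1536
Highest score → guava.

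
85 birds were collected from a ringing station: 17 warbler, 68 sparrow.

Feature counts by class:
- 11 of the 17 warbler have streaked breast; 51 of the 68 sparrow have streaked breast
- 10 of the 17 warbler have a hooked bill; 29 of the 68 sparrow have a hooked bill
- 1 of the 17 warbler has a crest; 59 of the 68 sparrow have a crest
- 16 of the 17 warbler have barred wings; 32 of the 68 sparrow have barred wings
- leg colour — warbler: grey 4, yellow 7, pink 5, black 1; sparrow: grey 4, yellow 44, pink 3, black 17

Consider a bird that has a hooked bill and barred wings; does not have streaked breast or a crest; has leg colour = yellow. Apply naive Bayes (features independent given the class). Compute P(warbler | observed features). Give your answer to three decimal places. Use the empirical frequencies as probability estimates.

0.815

warbler: (17/85) × (6/17) × (10/17) × (16/17) × (16/17) × (7/17) ≈ 0.0151452
sparrow: (68/85) × (17/68) × (29/68) × (9/68) × (32/68) × (44/68) ≈ 0.00343746
P(warbler | x) = 0.0151452 / 0.01858266 ≈ 0.815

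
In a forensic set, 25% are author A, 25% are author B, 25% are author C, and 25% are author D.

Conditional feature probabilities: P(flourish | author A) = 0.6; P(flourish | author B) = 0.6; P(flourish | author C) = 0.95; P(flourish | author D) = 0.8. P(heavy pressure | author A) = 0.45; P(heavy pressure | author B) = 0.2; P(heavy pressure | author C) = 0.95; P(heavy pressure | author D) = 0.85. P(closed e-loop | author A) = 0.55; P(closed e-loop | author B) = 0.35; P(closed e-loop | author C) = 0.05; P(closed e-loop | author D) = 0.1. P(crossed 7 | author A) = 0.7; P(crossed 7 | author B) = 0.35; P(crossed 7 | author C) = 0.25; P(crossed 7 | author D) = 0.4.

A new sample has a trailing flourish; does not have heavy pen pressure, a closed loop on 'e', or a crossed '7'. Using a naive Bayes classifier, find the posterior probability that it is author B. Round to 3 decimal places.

0.586

author A: 0.25 × 0.6 × (1−0.45) × (1−0.55) × (1−0.7) = 0.0111375
author B: 0.25 × 0.6 × (1−0.2) × (1−0.35) × (1−0.35) = 0.0507
author C: 0.25 × 0.95 × (1−0.95) × (1−0.05) × (1−0.25) = 0.0084609375
author D: 0.25 × 0.8 × (1−0.85) × (1−0.1) × (1−0.4) = 0.0162
P(author B | x) = 0.0507 / 0.0864984375 ≈ 0.586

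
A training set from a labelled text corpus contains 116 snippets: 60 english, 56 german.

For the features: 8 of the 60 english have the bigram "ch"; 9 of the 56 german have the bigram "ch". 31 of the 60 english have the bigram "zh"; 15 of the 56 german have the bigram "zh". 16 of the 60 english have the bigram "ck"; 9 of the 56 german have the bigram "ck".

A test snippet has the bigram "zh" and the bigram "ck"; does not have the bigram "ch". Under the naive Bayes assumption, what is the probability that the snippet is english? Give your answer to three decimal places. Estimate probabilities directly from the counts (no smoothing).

english: (60/116) × (52/60) × (31/60) × (16/60) ≈ 0.0617625
german: (56/116) × (47/56) × (15/56) × (9/56) ≈ 0.0174421
P(english | x) = 0.0617625 / 0.0792046 ≈ 0.780

0.780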